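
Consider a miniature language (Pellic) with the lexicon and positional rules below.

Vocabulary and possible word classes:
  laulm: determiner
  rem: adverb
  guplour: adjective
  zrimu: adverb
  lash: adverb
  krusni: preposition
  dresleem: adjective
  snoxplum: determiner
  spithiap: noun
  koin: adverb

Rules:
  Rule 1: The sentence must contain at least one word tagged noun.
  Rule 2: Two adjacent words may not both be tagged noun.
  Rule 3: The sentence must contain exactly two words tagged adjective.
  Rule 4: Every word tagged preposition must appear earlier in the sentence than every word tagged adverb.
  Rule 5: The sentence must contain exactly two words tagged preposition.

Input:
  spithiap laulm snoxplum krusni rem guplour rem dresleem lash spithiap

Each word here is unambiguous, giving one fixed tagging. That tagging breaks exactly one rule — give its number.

5

Fixed tagging: noun determiner determiner preposition adverb adjective adverb adjective adverb noun.
Applying the rules: R1 pass, R2 pass, R3 pass, R4 pass, R5 fail.
Only rule 5 fails.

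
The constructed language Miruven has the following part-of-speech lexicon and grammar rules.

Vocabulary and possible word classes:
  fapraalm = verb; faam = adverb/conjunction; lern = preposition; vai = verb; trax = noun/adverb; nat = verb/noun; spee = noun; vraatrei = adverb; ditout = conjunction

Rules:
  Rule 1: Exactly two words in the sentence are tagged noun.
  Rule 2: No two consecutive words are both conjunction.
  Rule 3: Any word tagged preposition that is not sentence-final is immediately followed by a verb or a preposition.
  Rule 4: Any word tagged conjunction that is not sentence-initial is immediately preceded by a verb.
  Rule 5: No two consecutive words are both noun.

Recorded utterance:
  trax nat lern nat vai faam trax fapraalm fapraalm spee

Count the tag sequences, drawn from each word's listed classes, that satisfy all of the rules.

Candidates per position — 1:trax {noun,adverb}; 2:nat {verb,noun}; 3:lern {preposition}; 4:nat {verb,noun}; 5:vai {verb}; 6:faam {adverb,conjunction}; 7:trax {noun,adverb}; 8:fapraalm {verb}; 9:fapraalm {verb}; 10:spee {noun}.
There are 32 candidate sequences in total.
Checking each against the rules leaves 6 sequences.
Count = 6.

6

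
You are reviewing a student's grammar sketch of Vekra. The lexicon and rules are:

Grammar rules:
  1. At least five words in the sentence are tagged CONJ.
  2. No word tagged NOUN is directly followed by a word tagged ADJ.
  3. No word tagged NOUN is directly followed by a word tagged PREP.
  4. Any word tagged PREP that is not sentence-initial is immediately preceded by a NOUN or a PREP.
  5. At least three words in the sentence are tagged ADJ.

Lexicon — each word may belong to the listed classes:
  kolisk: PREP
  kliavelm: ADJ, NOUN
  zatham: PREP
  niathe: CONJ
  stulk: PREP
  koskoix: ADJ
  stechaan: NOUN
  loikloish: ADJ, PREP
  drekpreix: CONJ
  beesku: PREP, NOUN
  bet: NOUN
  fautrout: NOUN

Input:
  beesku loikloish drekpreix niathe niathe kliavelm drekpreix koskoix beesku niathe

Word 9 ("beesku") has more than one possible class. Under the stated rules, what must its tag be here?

NOUN

Candidates per position — 1:beesku {PREP,NOUN}; 2:loikloish {ADJ,PREP}; 3:drekpreix {CONJ}; 4:niathe {CONJ}; 5:niathe {CONJ}; 6:kliavelm {ADJ,NOUN}; 7:drekpreix {CONJ}; 8:koskoix {ADJ}; 9:beesku {PREP,NOUN}; 10:niathe {CONJ}.
Position 2: tagging it PREP would leave rule 5 unsatisfiable, so it must be ADJ.
Position 6: tagging it NOUN would leave rule 5 unsatisfiable, so it must be ADJ.
Position 9: tagging it PREP would leave rule 4 unsatisfiable, so it must be NOUN.
Position 1: tagging it NOUN would leave rule 2 unsatisfiable, so it must be PREP.
So the tagging must be: PREP ADJ CONJ CONJ CONJ ADJ CONJ ADJ NOUN CONJ.
Checking: rule 1 holds; rule 2 holds; rule 3 holds; rule 4 holds; rule 5 holds.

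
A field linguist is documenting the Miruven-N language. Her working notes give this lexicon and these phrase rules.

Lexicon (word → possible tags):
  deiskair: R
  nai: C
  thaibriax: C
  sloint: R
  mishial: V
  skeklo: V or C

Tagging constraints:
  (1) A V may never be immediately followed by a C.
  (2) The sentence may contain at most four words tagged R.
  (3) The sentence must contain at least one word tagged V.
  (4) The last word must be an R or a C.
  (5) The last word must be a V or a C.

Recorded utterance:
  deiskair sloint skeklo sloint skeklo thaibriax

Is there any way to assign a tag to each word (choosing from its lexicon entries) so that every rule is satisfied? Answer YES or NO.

YES

Candidates per position — 1:deiskair {R}; 2:sloint {R}; 3:skeklo {V,C}; 4:sloint {R}; 5:skeklo {V,C}; 6:thaibriax {C}.
One satisfying assignment: R R V R C C.
Checking: rule 1 satisfied; rule 2 satisfied; rule 3 satisfied; rule 4 satisfied; rule 5 satisfied.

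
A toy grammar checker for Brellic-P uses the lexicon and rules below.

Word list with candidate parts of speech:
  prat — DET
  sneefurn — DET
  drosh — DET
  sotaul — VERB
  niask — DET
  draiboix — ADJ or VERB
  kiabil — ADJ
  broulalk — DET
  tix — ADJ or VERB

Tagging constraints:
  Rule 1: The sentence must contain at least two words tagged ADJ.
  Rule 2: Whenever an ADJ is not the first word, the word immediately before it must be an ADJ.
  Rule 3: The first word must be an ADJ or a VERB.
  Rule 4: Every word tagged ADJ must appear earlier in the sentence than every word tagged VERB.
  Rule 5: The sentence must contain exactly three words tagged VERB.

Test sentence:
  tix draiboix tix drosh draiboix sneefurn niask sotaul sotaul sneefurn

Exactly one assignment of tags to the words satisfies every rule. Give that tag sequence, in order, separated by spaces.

Candidates per position — 1:tix {ADJ,VERB}; 2:draiboix {ADJ,VERB}; 3:tix {ADJ,VERB}; 4:drosh {DET}; 5:draiboix {ADJ,VERB}; 6:sneefurn {DET}; 7:niask {DET}; 8:sotaul {VERB}; 9:sotaul {VERB}; 10:sneefurn {DET}.
If word 5 were ADJ, no tagging could satisfy rule 2; so word 5 is VERB.
If word 1 were VERB, no tagging could satisfy rule 5; so word 1 is ADJ.
If word 2 were VERB, no tagging could satisfy rule 5; so word 2 is ADJ.
If word 3 were VERB, no tagging could satisfy rule 5; so word 3 is ADJ.
So the tagging must be: ADJ ADJ ADJ DET VERB DET DET VERB VERB DET.
Check: rule 1 holds; rule 2 holds; rule 3 holds; rule 4 holds; rule 5 holds.

ADJ ADJ ADJ DET VERB DET DET VERB VERB DET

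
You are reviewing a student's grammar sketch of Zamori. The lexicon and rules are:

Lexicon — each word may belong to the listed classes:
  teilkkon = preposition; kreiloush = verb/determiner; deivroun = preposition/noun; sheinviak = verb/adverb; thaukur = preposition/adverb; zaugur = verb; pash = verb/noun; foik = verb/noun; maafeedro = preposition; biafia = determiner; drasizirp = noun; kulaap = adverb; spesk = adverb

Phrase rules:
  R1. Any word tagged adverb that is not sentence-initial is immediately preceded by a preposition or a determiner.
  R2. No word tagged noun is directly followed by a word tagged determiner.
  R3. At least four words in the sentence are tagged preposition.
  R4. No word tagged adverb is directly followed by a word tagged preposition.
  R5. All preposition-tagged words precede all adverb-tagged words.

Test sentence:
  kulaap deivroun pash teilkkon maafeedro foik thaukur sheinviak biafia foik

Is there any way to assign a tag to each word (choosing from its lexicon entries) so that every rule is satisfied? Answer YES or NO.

Candidates per position — 1:kulaap {adverb}; 2:deivroun {preposition,noun}; 3:pash {verb,noun}; 4:teilkkon {preposition}; 5:maafeedro {preposition}; 6:foik {verb,noun}; 7:thaukur {preposition,adverb}; 8:sheinviak {verb,adverb}; 9:biafia {determiner}; 10:foik {verb,noun}.
Rule 5 cannot be satisfied by any choice of tags from the lexicon.
So there is no consistent tagging.

NO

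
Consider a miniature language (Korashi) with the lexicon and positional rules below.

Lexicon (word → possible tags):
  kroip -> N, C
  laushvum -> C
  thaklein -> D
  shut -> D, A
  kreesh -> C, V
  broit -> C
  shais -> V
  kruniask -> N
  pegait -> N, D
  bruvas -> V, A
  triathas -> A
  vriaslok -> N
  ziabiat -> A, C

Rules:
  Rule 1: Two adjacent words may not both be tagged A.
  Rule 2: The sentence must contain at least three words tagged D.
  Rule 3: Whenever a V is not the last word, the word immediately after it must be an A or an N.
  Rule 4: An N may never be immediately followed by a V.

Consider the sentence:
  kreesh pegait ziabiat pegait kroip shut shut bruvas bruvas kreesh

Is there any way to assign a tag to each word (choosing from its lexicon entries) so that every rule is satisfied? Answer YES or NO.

Candidates per position — 1:kreesh {C,V}; 2:pegait {N,D}; 3:ziabiat {A,C}; 4:pegait {N,D}; 5:kroip {N,C}; 6:shut {D,A}; 7:shut {D,A}; 8:bruvas {V,A}; 9:bruvas {V,A}; 10:kreesh {C,V}.
One satisfying assignment: C D C D N D A V A C.
Check: rule 1 holds; rule 2 holds; rule 3 holds; rule 4 holds.

YES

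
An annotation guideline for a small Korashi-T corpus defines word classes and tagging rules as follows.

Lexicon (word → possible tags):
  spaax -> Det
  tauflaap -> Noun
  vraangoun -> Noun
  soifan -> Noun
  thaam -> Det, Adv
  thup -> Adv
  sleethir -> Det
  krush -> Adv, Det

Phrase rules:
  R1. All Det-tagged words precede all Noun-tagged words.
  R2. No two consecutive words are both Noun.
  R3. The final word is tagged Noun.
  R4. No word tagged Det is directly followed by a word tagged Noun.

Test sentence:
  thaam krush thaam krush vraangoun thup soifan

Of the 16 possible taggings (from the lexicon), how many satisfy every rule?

Candidates per position — 1:thaam {Det,Adv}; 2:krush {Adv,Det}; 3:thaam {Det,Adv}; 4:krush {Adv,Det}; 5:vraangoun {Noun}; 6:thup {Adv}; 7:soifan {Noun}.
There are 16 candidate sequences in total.
Checking each against the rules leaves 8 sequences.
Count = 8.

8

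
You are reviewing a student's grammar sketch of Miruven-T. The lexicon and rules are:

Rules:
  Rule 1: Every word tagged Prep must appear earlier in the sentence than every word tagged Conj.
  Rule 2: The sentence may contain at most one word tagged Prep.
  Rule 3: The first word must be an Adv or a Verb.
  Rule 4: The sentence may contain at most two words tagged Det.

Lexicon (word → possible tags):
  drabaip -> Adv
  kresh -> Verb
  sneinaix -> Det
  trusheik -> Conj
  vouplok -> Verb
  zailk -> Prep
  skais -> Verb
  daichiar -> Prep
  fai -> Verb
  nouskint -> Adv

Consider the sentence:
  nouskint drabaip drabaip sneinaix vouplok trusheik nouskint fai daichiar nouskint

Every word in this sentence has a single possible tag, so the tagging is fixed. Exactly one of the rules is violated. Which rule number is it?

1

Fixed tagging: Adv Adv Adv Det Verb Conj Adv Verb Prep Adv.
Applying the rules: R1 fails, R2 ok, R3 ok, R4 ok.
Only rule 1 fails.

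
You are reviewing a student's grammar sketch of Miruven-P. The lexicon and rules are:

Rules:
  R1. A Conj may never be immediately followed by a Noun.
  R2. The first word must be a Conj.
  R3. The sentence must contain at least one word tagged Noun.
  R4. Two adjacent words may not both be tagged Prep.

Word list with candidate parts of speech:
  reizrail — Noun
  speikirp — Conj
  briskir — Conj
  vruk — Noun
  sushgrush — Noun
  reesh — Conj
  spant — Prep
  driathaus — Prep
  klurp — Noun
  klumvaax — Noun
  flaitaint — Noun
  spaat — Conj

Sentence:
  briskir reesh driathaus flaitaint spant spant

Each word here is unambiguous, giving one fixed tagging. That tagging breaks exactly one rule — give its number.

4

Fixed tagging: Conj Conj Prep Noun Prep Prep.
Applying the rules: R1 ✓, R2 ✓, R3 ✓, R4 ✗.
Only rule 4 fails.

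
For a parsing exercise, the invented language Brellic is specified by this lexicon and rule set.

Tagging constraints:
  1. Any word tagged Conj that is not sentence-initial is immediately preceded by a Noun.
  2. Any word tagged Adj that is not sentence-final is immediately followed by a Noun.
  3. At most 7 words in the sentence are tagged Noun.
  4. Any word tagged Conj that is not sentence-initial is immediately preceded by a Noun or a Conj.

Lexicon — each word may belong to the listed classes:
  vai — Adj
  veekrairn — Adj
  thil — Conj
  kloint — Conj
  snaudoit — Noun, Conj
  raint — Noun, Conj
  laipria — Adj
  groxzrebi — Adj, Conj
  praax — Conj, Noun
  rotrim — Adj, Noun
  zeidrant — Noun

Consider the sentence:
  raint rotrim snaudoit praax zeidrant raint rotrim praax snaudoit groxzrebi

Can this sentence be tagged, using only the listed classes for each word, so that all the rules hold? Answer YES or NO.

YES

Candidates per position — 1:raint {Noun,Conj}; 2:rotrim {Adj,Noun}; 3:snaudoit {Noun,Conj}; 4:praax {Conj,Noun}; 5:zeidrant {Noun}; 6:raint {Noun,Conj}; 7:rotrim {Adj,Noun}; 8:praax {Conj,Noun}; 9:snaudoit {Noun,Conj}; 10:groxzrebi {Adj,Conj}.
One satisfying assignment: Conj Noun Noun Conj Noun Noun Adj Noun Conj Adj.
Check: rule 1 ok; rule 2 ok; rule 3 ok; rule 4 ok.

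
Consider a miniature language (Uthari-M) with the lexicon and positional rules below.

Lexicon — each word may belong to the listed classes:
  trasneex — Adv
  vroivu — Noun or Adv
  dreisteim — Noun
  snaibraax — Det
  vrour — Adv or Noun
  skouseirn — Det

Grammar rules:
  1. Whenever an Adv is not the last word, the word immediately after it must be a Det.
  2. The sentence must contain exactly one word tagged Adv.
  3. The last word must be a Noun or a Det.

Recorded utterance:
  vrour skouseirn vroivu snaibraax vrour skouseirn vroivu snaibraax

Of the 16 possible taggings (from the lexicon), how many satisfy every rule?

Candidates per position — 1:vrour {Adv,Noun}; 2:skouseirn {Det}; 3:vroivu {Noun,Adv}; 4:snaibraax {Det}; 5:vrour {Adv,Noun}; 6:skouseirn {Det}; 7:vroivu {Noun,Adv}; 8:snaibraax {Det}.
There are 16 candidate sequences in total.
The sequences that satisfy every rule: Adv Det Noun Det Noun Det Noun Det; Noun Det Noun Det Adv Det Noun Det; Noun Det Noun Det Noun Det Adv Det; Noun Det Adv Det Noun Det Noun Det.
Count = 4.

4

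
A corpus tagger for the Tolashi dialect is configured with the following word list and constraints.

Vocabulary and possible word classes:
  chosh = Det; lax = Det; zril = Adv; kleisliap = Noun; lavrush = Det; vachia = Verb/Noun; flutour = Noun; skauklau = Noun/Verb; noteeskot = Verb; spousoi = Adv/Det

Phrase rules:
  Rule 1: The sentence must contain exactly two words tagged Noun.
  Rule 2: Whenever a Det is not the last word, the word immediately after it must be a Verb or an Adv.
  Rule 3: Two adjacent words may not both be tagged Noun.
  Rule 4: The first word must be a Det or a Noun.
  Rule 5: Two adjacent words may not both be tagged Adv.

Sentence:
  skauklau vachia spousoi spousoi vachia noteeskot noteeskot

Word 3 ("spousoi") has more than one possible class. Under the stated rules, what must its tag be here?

Candidates per position — 1:skauklau {Noun,Verb}; 2:vachia {Verb,Noun}; 3:spousoi {Adv,Det}; 4:spousoi {Adv,Det}; 5:vachia {Verb,Noun}; 6:noteeskot {Verb}; 7:noteeskot {Verb}.
Position 1: Verb is ruled out by rule 4; that leaves Noun.
Position 2: Noun is ruled out by rule 3; that leaves Verb.
Position 5: Verb is ruled out by rule 1; that leaves Noun.
Position 4: Det is ruled out by rule 2; that leaves Adv.
Position 3: Adv is ruled out by rule 5; that leaves Det.
The only consistent sequence is: Noun Verb Det Adv Noun Verb Verb.
Check: rule 1 satisfied; rule 2 satisfied; rule 3 satisfied; rule 4 satisfied; rule 5 satisfied.

Det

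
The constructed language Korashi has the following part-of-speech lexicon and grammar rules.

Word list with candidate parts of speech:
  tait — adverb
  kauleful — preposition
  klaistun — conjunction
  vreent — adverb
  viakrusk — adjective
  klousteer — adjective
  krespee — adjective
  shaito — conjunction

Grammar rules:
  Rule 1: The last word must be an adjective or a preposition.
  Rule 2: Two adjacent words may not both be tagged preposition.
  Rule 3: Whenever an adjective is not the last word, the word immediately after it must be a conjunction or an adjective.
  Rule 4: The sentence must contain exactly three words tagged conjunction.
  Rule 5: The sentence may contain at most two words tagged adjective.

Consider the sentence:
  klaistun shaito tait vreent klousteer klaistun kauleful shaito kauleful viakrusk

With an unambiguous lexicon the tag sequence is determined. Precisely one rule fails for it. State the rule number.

4

Fixed tagging: conjunction conjunction adverb adverb adjective conjunction preposition conjunction preposition adjective.
Rule check: R1 ok, R2 ok, R3 ok, R4 fails, R5 ok.
Only rule 4 fails.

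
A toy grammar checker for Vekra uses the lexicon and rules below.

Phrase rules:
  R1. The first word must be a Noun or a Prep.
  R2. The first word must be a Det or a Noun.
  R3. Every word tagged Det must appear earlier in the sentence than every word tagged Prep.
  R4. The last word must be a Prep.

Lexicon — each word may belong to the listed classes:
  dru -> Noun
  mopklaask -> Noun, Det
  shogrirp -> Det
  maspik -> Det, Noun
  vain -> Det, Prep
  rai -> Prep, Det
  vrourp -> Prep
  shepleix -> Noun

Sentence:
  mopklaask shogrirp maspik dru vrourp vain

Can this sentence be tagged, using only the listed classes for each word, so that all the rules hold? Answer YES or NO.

YES

Candidates per position — 1:mopklaask {Noun,Det}; 2:shogrirp {Det}; 3:maspik {Det,Noun}; 4:dru {Noun}; 5:vrourp {Prep}; 6:vain {Det,Prep}.
One satisfying assignment: Noun Det Det Noun Prep Prep.
Check: rule 1 satisfied; rule 2 satisfied; rule 3 satisfied; rule 4 satisfied.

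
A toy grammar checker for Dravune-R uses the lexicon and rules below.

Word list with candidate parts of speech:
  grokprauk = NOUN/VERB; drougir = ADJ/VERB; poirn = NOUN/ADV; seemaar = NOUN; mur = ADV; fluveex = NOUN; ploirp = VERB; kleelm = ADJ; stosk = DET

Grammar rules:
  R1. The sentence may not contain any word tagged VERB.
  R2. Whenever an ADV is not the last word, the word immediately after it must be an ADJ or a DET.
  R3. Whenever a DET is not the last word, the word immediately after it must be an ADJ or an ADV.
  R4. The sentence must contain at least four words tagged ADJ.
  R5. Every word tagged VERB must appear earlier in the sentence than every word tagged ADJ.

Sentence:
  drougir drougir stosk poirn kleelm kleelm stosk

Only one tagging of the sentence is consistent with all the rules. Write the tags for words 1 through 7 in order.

Candidates per position — 1:drougir {ADJ,VERB}; 2:drougir {ADJ,VERB}; 3:stosk {DET}; 4:poirn {NOUN,ADV}; 5:kleelm {ADJ}; 6:kleelm {ADJ}; 7:stosk {DET}.
Word 1 cannot be VERB — rule 1 would then fail for every completion. It is ADJ.
Word 2 cannot be VERB — rule 1 would then fail for every completion. It is ADJ.
Word 4 cannot be NOUN — rule 3 would then fail for every completion. It is ADV.
The unique satisfying tagging is: ADJ ADJ DET ADV ADJ ADJ DET.
Checking: rule 1 ok; rule 2 ok; rule 3 ok; rule 4 ok; rule 5 ok.

ADJ ADJ DET ADV ADJ ADJ DET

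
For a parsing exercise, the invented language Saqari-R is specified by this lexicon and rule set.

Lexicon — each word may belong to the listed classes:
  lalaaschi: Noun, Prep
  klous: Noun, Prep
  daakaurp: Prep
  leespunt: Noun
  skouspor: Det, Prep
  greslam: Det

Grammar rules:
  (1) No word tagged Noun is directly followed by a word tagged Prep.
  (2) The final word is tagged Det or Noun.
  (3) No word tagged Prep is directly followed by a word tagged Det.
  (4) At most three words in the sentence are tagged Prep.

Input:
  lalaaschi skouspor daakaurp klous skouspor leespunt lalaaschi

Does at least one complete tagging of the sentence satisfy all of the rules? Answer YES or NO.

Candidates per position — 1:lalaaschi {Noun,Prep}; 2:skouspor {Det,Prep}; 3:daakaurp {Prep}; 4:klous {Noun,Prep}; 5:skouspor {Det,Prep}; 6:leespunt {Noun}; 7:lalaaschi {Noun,Prep}.
One satisfying assignment: Prep Prep Prep Noun Det Noun Noun.
Verifying each rule — rule 1 ✓; rule 2 ✓; rule 3 ✓; rule 4 ✓.

YES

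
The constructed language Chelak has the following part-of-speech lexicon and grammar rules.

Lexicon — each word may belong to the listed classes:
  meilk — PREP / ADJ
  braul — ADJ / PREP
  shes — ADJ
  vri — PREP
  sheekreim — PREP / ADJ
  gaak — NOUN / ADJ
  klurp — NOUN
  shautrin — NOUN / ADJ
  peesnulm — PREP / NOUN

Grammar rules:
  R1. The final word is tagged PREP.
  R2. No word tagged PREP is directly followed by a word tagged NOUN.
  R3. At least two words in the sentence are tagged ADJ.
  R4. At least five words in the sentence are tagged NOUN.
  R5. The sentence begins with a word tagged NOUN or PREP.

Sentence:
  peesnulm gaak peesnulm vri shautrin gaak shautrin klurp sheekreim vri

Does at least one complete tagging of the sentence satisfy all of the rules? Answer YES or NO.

Candidates per position — 1:peesnulm {PREP,NOUN}; 2:gaak {NOUN,ADJ}; 3:peesnulm {PREP,NOUN}; 4:vri {PREP}; 5:shautrin {NOUN,ADJ}; 6:gaak {NOUN,ADJ}; 7:shautrin {NOUN,ADJ}; 8:klurp {NOUN}; 9:sheekreim {PREP,ADJ}; 10:vri {PREP}.
One satisfying assignment: NOUN NOUN PREP PREP ADJ NOUN NOUN NOUN ADJ PREP.
Rule-by-rule: rule 1 satisfied; rule 2 satisfied; rule 3 satisfied; rule 4 satisfied; rule 5 satisfied.

YES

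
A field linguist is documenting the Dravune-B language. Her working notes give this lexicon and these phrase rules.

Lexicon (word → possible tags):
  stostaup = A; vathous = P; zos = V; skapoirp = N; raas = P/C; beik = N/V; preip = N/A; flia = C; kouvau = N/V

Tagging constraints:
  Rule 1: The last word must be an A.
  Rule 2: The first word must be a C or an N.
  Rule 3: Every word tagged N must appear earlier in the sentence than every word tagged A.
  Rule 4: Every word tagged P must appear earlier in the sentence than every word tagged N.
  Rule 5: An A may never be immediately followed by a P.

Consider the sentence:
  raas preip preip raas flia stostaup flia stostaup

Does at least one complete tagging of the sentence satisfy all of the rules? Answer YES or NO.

Candidates per position — 1:raas {P,C}; 2:preip {N,A}; 3:preip {N,A}; 4:raas {P,C}; 5:flia {C}; 6:stostaup {A}; 7:flia {C}; 8:stostaup {A}.
One satisfying assignment: C N A C C A C A.
Verifying each rule — rule 1 ok; rule 2 ok; rule 3 ok; rule 4 ok; rule 5 ok.

YES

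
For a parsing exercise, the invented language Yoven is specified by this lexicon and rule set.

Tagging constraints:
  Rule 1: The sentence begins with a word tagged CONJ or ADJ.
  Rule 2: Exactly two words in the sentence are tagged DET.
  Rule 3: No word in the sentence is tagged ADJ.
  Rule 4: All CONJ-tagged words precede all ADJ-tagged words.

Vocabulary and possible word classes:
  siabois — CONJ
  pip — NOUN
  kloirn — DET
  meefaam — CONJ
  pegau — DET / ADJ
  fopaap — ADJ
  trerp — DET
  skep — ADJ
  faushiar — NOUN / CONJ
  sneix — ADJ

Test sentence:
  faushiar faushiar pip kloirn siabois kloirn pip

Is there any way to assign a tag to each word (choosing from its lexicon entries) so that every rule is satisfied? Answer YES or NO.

YES

Candidates per position — 1:faushiar {NOUN,CONJ}; 2:faushiar {NOUN,CONJ}; 3:pip {NOUN}; 4:kloirn {DET}; 5:siabois {CONJ}; 6:kloirn {DET}; 7:pip {NOUN}.
One satisfying assignment: CONJ NOUN NOUN DET CONJ DET NOUN.
Rule-by-rule: rule 1 holds; rule 2 holds; rule 3 holds; rule 4 holds.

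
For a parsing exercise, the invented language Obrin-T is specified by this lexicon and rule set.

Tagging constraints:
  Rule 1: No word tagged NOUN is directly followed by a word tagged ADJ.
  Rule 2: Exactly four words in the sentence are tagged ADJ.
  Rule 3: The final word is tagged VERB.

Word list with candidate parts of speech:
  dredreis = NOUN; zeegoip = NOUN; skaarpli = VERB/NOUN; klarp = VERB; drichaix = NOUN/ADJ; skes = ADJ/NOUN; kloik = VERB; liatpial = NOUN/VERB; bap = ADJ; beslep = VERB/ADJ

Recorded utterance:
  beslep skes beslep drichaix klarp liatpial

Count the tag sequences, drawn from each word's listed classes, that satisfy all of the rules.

1

Candidates per position — 1:beslep {VERB,ADJ}; 2:skes {ADJ,NOUN}; 3:beslep {VERB,ADJ}; 4:drichaix {NOUN,ADJ}; 5:klarp {VERB}; 6:liatpial {NOUN,VERB}.
There are 32 candidate sequences in total.
The sequences that satisfy every rule: ADJ ADJ ADJ ADJ VERB VERB.
Count = 1.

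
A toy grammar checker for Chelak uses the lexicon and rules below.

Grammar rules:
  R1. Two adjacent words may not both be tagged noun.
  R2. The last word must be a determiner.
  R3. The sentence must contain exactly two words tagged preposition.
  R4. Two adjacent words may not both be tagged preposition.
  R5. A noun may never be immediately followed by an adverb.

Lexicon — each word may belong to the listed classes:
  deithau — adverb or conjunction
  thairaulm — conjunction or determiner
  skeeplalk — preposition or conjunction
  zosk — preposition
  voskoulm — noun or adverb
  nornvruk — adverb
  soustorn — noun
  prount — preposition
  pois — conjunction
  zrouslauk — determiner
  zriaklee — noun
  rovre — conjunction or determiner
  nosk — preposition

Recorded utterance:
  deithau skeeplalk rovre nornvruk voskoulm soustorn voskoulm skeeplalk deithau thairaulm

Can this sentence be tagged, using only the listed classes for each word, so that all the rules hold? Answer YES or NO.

NO

Candidates per position — 1:deithau {adverb,conjunction}; 2:skeeplalk {preposition,conjunction}; 3:rovre {conjunction,determiner}; 4:nornvruk {adverb}; 5:voskoulm {noun,adverb}; 6:soustorn {noun}; 7:voskoulm {noun,adverb}; 8:skeeplalk {preposition,conjunction}; 9:deithau {adverb,conjunction}; 10:thairaulm {conjunction,determiner}.
Every candidate sequence violates at least one rule; no consistent tagging exists.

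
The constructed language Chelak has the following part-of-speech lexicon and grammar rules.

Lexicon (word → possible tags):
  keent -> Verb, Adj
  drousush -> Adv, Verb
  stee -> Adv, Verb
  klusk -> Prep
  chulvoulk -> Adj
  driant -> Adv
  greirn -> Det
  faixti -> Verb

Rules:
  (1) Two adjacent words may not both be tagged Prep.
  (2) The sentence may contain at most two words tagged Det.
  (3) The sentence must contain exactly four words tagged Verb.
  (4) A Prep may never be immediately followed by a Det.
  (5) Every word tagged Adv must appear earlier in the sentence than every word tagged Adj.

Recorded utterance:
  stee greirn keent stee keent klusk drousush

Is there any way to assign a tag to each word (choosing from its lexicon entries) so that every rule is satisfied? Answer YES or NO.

Candidates per position — 1:stee {Adv,Verb}; 2:greirn {Det}; 3:keent {Verb,Adj}; 4:stee {Adv,Verb}; 5:keent {Verb,Adj}; 6:klusk {Prep}; 7:drousush {Adv,Verb}.
One satisfying assignment: Verb Det Adj Verb Verb Prep Verb.
Rule-by-rule: rule 1 ok; rule 2 ok; rule 3 ok; rule 4 ok; rule 5 ok.

YES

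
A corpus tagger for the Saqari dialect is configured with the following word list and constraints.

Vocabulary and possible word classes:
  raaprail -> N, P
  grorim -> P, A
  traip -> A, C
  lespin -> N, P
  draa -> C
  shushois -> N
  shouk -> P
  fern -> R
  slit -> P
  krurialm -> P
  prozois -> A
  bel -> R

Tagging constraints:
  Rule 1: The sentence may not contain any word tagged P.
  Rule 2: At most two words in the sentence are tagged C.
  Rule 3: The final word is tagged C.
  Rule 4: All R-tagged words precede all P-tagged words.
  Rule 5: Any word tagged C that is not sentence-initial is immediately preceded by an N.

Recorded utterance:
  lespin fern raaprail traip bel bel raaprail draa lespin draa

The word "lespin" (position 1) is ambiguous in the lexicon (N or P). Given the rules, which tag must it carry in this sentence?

N

Candidates per position — 1:lespin {N,P}; 2:fern {R}; 3:raaprail {N,P}; 4:traip {A,C}; 5:bel {R}; 6:bel {R}; 7:raaprail {N,P}; 8:draa {C}; 9:lespin {N,P}; 10:draa {C}.
At position 1, choosing P makes rule 1 impossible to satisfy; hence N.
At position 3, choosing P makes rule 1 impossible to satisfy; hence N.
At position 4, choosing C makes rule 2 impossible to satisfy; hence A.
At position 7, choosing P makes rule 1 impossible to satisfy; hence N.
At position 9, choosing P makes rule 1 impossible to satisfy; hence N.
So the tagging must be: N R N A R R N C N C.
Verifying each rule — rule 1 ✓; rule 2 ✓; rule 3 ✓; rule 4 ✓; rule 5 ✓.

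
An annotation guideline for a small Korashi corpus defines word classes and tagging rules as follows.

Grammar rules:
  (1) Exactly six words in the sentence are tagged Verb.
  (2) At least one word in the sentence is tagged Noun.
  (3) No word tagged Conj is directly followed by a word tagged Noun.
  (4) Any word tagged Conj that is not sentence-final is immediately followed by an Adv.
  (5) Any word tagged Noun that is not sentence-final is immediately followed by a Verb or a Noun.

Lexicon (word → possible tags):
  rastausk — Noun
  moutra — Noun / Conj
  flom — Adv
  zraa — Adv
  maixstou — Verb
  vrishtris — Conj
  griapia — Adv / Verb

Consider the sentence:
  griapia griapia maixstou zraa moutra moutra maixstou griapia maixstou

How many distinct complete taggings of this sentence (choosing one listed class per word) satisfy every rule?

1

Candidates per position — 1:griapia {Adv,Verb}; 2:griapia {Adv,Verb}; 3:maixstou {Verb}; 4:zraa {Adv}; 5:moutra {Noun,Conj}; 6:moutra {Noun,Conj}; 7:maixstou {Verb}; 8:griapia {Adv,Verb}; 9:maixstou {Verb}.
There are 32 candidate sequences in total.
The sequences that satisfy every rule: Verb Verb Verb Adv Noun Noun Verb Verb Verb.
Count = 1.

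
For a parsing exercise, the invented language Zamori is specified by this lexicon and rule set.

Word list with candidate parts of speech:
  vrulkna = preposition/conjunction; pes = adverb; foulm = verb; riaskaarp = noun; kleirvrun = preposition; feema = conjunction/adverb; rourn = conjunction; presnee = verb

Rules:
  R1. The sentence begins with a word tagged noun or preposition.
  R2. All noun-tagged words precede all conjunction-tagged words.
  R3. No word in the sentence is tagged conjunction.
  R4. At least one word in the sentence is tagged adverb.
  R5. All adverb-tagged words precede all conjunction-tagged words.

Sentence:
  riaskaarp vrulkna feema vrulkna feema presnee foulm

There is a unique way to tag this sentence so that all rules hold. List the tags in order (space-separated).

Candidates per position — 1:riaskaarp {noun}; 2:vrulkna {preposition,conjunction}; 3:feema {conjunction,adverb}; 4:vrulkna {preposition,conjunction}; 5:feema {conjunction,adverb}; 6:presnee {verb}; 7:foulm {verb}.
Position 2: tagging it conjunction would leave rule 3 unsatisfiable, so it must be preposition.
Position 3: tagging it conjunction would leave rule 3 unsatisfiable, so it must be adverb.
Position 4: tagging it conjunction would leave rule 3 unsatisfiable, so it must be preposition.
Position 5: tagging it conjunction would leave rule 3 unsatisfiable, so it must be adverb.
The only consistent sequence is: noun preposition adverb preposition adverb verb verb.
Rule-by-rule: rule 1 holds; rule 2 holds; rule 3 holds; rule 4 holds; rule 5 holds.

noun preposition adverb preposition adverb verb verb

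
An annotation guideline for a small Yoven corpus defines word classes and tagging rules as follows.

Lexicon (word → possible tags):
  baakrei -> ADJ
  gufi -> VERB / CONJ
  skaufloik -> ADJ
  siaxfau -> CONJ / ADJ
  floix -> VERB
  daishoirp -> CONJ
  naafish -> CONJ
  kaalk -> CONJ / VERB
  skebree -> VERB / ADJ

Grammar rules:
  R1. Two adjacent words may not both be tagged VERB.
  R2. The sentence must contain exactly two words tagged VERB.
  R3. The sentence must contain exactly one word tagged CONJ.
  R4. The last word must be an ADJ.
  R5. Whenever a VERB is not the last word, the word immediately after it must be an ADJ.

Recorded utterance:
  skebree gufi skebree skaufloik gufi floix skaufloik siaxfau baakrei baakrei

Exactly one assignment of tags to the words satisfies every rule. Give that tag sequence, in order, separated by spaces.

ADJ VERB ADJ ADJ CONJ VERB ADJ ADJ ADJ ADJ

Candidates per position — 1:skebree {VERB,ADJ}; 2:gufi {VERB,CONJ}; 3:skebree {VERB,ADJ}; 4:skaufloik {ADJ}; 5:gufi {VERB,CONJ}; 6:floix {VERB}; 7:skaufloik {ADJ}; 8:siaxfau {CONJ,ADJ}; 9:baakrei {ADJ}; 10:baakrei {ADJ}.
Position 1: tagging it VERB would leave rule 5 unsatisfiable, so it must be ADJ.
Position 5: tagging it VERB would leave rule 1 unsatisfiable, so it must be CONJ.
Position 8: tagging it CONJ would leave rule 3 unsatisfiable, so it must be ADJ.
Position 2: tagging it CONJ would leave rule 3 unsatisfiable, so it must be VERB.
Position 3: tagging it VERB would leave rule 1 unsatisfiable, so it must be ADJ.
So the tagging must be: ADJ VERB ADJ ADJ CONJ VERB ADJ ADJ ADJ ADJ.
Rule-by-rule: rule 1 ✓; rule 2 ✓; rule 3 ✓; rule 4 ✓; rule 5 ✓.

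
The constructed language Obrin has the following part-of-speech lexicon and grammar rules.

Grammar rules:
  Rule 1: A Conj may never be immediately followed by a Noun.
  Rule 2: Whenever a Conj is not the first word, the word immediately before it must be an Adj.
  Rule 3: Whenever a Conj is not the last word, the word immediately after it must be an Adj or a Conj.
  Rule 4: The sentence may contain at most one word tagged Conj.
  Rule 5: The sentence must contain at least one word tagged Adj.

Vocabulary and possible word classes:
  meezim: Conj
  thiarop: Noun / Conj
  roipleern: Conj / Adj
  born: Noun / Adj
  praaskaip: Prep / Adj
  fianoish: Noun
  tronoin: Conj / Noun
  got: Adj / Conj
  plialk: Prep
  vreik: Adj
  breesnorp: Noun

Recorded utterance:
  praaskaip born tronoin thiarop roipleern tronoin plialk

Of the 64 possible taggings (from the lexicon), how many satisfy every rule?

4

Candidates per position — 1:praaskaip {Prep,Adj}; 2:born {Noun,Adj}; 3:tronoin {Conj,Noun}; 4:thiarop {Noun,Conj}; 5:roipleern {Conj,Adj}; 6:tronoin {Conj,Noun}; 7:plialk {Prep}.
There are 64 candidate sequences in total.
The sequences that satisfy every rule: Prep Noun Noun Noun Adj Noun Prep; Prep Adj Noun Noun Adj Noun Prep; Adj Noun Noun Noun Adj Noun Prep; Adj Adj Noun Noun Adj Noun Prep.
Count = 4.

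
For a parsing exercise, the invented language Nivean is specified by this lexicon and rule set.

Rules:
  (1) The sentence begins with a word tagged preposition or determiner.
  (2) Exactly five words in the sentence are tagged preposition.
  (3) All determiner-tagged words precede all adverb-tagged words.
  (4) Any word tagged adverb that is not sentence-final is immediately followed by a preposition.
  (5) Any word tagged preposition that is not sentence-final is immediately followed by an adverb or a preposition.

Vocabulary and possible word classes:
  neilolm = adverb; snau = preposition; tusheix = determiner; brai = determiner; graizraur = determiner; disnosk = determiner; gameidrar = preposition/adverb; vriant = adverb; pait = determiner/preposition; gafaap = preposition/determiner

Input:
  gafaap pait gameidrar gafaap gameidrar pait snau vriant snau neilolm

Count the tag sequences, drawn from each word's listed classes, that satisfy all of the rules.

Candidates per position — 1:gafaap {preposition,determiner}; 2:pait {determiner,preposition}; 3:gameidrar {preposition,adverb}; 4:gafaap {preposition,determiner}; 5:gameidrar {preposition,adverb}; 6:pait {determiner,preposition}; 7:snau {preposition}; 8:vriant {adverb}; 9:snau {preposition}; 10:neilolm {adverb}.
There are 64 candidate sequences in total.
The sequences that satisfy every rule: determiner determiner preposition preposition adverb preposition preposition adverb preposition adverb; determiner determiner adverb preposition preposition preposition preposition adverb preposition adverb; determiner preposition adverb preposition adverb preposition preposition adverb preposition adverb.
Count = 3.

3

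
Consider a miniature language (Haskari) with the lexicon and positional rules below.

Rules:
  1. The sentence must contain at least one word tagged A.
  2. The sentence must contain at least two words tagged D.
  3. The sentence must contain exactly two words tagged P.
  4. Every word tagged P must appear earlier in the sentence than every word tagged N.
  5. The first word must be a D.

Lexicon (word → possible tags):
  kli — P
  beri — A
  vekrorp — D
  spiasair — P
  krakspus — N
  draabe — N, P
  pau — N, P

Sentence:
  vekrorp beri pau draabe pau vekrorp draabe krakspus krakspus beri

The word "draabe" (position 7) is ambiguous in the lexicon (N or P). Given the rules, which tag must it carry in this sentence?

Candidates per position — 1:vekrorp {D}; 2:beri {A}; 3:pau {N,P}; 4:draabe {N,P}; 5:pau {N,P}; 6:vekrorp {D}; 7:draabe {N,P}; 8:krakspus {N}; 9:krakspus {N}; 10:beri {A}.
Position 7: the remaining choice is settled jointly with positions 3, 4, 5 — only N at position 7 is part of a tagging that satisfies every rule.
The only consistent sequence is: D A P P N D N N N A.
Check: rule 1 ok; rule 2 ok; rule 3 ok; rule 4 ok; rule 5 ok.

N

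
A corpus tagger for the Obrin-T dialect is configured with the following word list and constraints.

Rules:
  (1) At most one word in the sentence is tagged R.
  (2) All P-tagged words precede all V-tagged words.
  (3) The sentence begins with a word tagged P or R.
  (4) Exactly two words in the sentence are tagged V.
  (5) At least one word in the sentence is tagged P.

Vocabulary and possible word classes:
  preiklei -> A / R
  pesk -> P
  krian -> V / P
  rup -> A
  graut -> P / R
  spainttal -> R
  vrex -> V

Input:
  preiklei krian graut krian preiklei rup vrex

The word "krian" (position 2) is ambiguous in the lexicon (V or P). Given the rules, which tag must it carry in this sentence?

Candidates per position — 1:preiklei {A,R}; 2:krian {V,P}; 3:graut {P,R}; 4:krian {V,P}; 5:preiklei {A,R}; 6:rup {A}; 7:vrex {V}.
Word 1 cannot be A — rule 3 would then fail for every completion. It is R.
Word 3 cannot be R — rule 1 would then fail for every completion. It is P.
Word 5 cannot be R — rule 1 would then fail for every completion. It is A.
Word 2 cannot be V — rule 2 would then fail for every completion. It is P.
Word 4 cannot be P — rule 4 would then fail for every completion. It is V.
So the tagging must be: R P P V A A V.
Check: rule 1 satisfied; rule 2 satisfied; rule 3 satisfied; rule 4 satisfied; rule 5 satisfied.

P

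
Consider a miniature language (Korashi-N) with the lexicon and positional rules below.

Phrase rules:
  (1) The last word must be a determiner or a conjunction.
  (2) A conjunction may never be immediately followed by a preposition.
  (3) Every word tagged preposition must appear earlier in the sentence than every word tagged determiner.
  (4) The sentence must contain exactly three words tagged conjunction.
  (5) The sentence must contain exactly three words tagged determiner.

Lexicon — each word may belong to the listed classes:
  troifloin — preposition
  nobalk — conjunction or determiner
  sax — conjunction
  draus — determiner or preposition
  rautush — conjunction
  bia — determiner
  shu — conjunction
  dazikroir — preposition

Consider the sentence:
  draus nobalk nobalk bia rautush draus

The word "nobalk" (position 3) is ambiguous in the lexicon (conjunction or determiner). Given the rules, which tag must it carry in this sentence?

conjunction

Candidates per position — 1:draus {determiner,preposition}; 2:nobalk {conjunction,determiner}; 3:nobalk {conjunction,determiner}; 4:bia {determiner}; 5:rautush {conjunction}; 6:draus {determiner,preposition}.
If word 2 were determiner, no tagging could satisfy rule 4; so word 2 is conjunction.
If word 3 were determiner, no tagging could satisfy rule 4; so word 3 is conjunction.
If word 6 were preposition, no tagging could satisfy rule 1; so word 6 is determiner.
If word 1 were preposition, no tagging could satisfy rule 5; so word 1 is determiner.
That leaves exactly one tagging: determiner conjunction conjunction determiner conjunction determiner.
Checking: rule 1 satisfied; rule 2 satisfied; rule 3 satisfied; rule 4 satisfied; rule 5 satisfied.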